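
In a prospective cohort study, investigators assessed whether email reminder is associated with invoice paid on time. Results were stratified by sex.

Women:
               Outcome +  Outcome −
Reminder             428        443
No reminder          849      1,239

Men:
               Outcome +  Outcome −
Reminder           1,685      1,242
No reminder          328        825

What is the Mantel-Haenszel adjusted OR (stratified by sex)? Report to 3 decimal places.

2.291

OR_MH = Σ(aᵢdᵢ/nᵢ) / Σ(bᵢcᵢ/nᵢ), where nᵢ is the stratum total.
Stratum 1 (Women): n = 2959; a·d/n = 428·1239/2959 = 179.2132; b·c/n = 443·849/2959 = 127.1061
Stratum 2 (Men): n = 4080; a·d/n = 1685·825/4080 = 340.7169; b·c/n = 1242·328/4080 = 99.8471
OR_MH = (179.2132 + 340.7169) / (127.1061 + 99.8471) = 519.9302 / 226.9532 = 2.29091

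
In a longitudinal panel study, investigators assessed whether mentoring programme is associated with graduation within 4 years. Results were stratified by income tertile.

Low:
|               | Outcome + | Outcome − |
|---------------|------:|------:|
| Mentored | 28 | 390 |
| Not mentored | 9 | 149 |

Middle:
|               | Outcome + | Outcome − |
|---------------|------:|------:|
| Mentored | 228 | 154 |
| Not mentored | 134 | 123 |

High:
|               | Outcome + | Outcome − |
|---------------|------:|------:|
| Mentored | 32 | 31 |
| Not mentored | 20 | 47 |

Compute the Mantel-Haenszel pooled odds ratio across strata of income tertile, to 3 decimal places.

1.453

OR_MH = Σ(aᵢdᵢ/nᵢ) / Σ(bᵢcᵢ/nᵢ), where nᵢ is the stratum total.
Stratum 1 (Low): n = 576; a·d/n = 28·149/576 = 7.2431; b·c/n = 390·9/576 = 6.0938
Stratum 2 (Middle): n = 639; a·d/n = 228·123/639 = 43.8873; b·c/n = 154·134/639 = 32.2942
Stratum 3 (High): n = 130; a·d/n = 32·47/130 = 11.5692; b·c/n = 31·20/130 = 4.7692
OR_MH = (7.2431 + 43.8873 + 11.5692) / (6.0938 + 32.2942 + 4.7692) = 62.6996 / 43.1572 = 1.45282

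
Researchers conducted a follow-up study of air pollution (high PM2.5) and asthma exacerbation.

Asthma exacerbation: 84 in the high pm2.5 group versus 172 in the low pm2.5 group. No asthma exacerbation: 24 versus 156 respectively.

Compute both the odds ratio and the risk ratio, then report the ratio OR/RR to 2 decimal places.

From the description: a = 84, b = 24, c = 172, d = 156.
OR = (84·156)/(24·172) = 13104/4128 = 3.17442
Risk in exposed = 84/108 = 0.77778; risk in unexposed = 172/328 = 0.52439; RR = 1.48320
OR/RR = 3.17442 / 1.48320 = 2.14024
The outcome is not rare, so the OR lies further from 1 than the RR.

2.14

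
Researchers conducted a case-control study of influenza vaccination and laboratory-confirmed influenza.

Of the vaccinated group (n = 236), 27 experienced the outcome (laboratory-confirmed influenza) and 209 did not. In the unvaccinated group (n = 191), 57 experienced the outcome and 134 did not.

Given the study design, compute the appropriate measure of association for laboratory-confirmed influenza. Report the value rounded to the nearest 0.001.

0.304

From the description: a = 27, b = 209, c = 57, d = 134.
This is a case-control study: participants were sampled on outcome status, so risks in the source population cannot be estimated directly — relative risk is not valid here. The odds ratio is the appropriate measure.
OR = (a·d)/(b·c) = (27 × 134) / (209 × 57) = 3618 / 11913 = 0.30370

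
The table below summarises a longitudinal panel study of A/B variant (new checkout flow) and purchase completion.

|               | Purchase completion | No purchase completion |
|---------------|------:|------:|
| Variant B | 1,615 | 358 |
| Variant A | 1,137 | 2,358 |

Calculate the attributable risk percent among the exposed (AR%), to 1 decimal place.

60.3

Cells: a = 1615, b = 358, c = 1137, d = 2358.
Risk in exposed = 1615/1973 = 0.81855; risk in unexposed = 1137/3495 = 0.32532.
RR = 0.81855/0.32532 = 2.51612
AR% = (RR − 1)/RR × 100 = (2.51612 − 1)/2.51612 × 100 = 60.2563%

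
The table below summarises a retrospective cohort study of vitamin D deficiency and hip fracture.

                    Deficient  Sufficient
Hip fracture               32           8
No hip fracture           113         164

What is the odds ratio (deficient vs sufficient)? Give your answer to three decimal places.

Reading the table with exposure as columns: a = 32 (Deficient, case), b = 113 (Deficient, non-case), c = 8 (Sufficient, case), d = 164.
OR = (a·d)/(b·c) = (32 × 164) / (113 × 8) = 5248 / 904 = 5.80531
The odds of hip fracture are about 5.81 times as high in the deficient group.

5.805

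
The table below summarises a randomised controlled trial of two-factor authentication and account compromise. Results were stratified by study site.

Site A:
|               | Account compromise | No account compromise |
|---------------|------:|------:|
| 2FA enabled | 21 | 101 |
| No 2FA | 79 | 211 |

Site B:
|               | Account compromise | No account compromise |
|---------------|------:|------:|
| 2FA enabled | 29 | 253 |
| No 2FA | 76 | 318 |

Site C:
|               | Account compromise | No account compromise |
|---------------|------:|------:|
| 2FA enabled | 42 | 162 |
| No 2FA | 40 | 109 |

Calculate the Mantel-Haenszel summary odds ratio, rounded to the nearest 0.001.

0.565

OR_MH = Σ(aᵢdᵢ/nᵢ) / Σ(bᵢcᵢ/nᵢ), where nᵢ is the stratum total.
Stratum 1 (Site A): n = 412; a·d/n = 21·211/412 = 10.7549; b·c/n = 101·79/412 = 19.3665
Stratum 2 (Site B): n = 676; a·d/n = 29·318/676 = 13.6420; b·c/n = 253·76/676 = 28.4438
Stratum 3 (Site C): n = 353; a·d/n = 42·109/353 = 12.9688; b·c/n = 162·40/353 = 18.3569
OR_MH = (10.7549 + 13.6420 + 12.9688) / (19.3665 + 28.4438 + 18.3569) = 37.3657 / 66.1672 = 0.56472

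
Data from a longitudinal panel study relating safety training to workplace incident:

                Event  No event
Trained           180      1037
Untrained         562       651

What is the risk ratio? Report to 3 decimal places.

Cells: a = 180, b = 1037, c = 562, d = 651.
Risk in exposed = 180/1217 = 0.14790; risk in unexposed = 562/1213 = 0.46331.
RR = 0.14790 / 0.46331 = 0.31923
The risk is 68% lower among the exposed than among the unexposed.

0.319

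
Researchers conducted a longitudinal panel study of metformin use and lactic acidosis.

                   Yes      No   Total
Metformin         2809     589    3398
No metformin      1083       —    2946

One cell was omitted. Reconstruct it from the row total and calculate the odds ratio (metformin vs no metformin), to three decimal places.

8.204

The missing cell is in the unexposed row: 2946 − 1083 = 1863.
So a = 2809, b = 589, c = 1083, d = 1863.
OR = (a·d)/(b·c) = (2809 × 1863) / (589 × 1083) = 5233167 / 637887 = 8.20391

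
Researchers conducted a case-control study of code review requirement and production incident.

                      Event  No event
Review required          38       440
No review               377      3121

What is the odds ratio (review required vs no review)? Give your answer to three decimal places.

0.715

Cells: a = 38, b = 440, c = 377, d = 3121.
OR = (a·d)/(b·c) = (38 × 3121) / (440 × 377) = 118598 / 165880 = 0.71496
Exposure is associated with lower odds of production incident (OR = 0.71 < 1).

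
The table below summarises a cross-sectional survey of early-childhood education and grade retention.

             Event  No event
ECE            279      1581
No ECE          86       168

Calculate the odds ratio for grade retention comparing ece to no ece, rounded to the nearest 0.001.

Cells: a = 279, b = 1581, c = 86, d = 168.
OR = (a·d)/(b·c) = (279 × 168) / (1581 × 86) = 46872 / 135966 = 0.34473
Exposure is associated with lower odds of grade retention (OR = 0.34 < 1).

0.345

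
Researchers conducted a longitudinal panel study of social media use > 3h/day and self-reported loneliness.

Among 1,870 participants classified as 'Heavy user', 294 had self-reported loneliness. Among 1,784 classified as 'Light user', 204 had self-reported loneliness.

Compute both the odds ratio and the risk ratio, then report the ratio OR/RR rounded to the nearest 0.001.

From the description: a = 294, b = 1576, c = 204, d = 1580.
OR = (294·1580)/(1576·204) = 464520/321504 = 1.44483
Risk in exposed = 294/1870 = 0.15722; risk in unexposed = 204/1784 = 0.11435; RR = 1.37490
OR/RR = 1.44483 / 1.37490 = 1.05087
The outcome is not rare, so the OR lies further from 1 than the RR.

1.051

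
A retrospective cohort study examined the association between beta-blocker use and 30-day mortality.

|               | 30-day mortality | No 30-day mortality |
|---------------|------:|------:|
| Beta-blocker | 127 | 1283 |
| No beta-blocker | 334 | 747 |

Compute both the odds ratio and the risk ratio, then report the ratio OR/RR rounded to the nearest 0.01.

Cells: a = 127, b = 1283, c = 334, d = 747.
OR = (127·747)/(1283·334) = 94869/428522 = 0.22139
Risk in exposed = 127/1410 = 0.09007; risk in unexposed = 334/1081 = 0.30897; RR = 0.29152
OR/RR = 0.22139 / 0.29152 = 0.75943
The outcome is not rare, so the OR lies further from 1 than the RR.

0.76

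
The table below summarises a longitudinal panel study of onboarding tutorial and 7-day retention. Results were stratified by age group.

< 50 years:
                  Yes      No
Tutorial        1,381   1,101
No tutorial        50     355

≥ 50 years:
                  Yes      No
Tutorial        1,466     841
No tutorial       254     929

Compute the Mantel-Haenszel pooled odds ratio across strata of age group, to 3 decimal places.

OR_MH = Σ(aᵢdᵢ/nᵢ) / Σ(bᵢcᵢ/nᵢ), where nᵢ is the stratum total.
Stratum 1 (< 50 years): n = 2887; a·d/n = 1381·355/2887 = 169.8147; b·c/n = 1101·50/2887 = 19.0682
Stratum 2 (≥ 50 years): n = 3490; a·d/n = 1466·929/3490 = 390.2332; b·c/n = 841·254/3490 = 61.2074
OR_MH = (169.8147 + 390.2332) / (19.0682 + 61.2074) = 560.0479 / 80.2757 = 6.97656

6.977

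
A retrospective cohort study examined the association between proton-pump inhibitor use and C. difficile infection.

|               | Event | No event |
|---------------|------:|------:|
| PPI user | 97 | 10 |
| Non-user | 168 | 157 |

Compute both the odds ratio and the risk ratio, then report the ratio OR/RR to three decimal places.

5.169

Cells: a = 97, b = 10, c = 168, d = 157.
OR = (97·157)/(10·168) = 15229/1680 = 9.06488
Risk in exposed = 97/107 = 0.90654; risk in unexposed = 168/325 = 0.51692; RR = 1.75373
OR/RR = 9.06488 / 1.75373 = 5.16892
The outcome is not rare, so the OR lies further from 1 than the RR.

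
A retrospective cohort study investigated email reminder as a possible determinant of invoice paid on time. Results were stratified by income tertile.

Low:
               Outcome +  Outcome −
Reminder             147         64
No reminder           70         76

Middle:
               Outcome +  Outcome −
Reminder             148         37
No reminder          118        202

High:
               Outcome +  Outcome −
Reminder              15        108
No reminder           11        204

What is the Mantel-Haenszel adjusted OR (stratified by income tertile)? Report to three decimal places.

OR_MH = Σ(aᵢdᵢ/nᵢ) / Σ(bᵢcᵢ/nᵢ), where nᵢ is the stratum total.
Stratum 1 (Low): n = 357; a·d/n = 147·76/357 = 31.2941; b·c/n = 64·70/357 = 12.5490
Stratum 2 (Middle): n = 505; a·d/n = 148·202/505 = 59.2000; b·c/n = 37·118/505 = 8.6455
Stratum 3 (High): n = 338; a·d/n = 15·204/338 = 9.0533; b·c/n = 108·11/338 = 3.5148
OR_MH = (31.2941 + 59.2000 + 9.0533) / (12.5490 + 8.6455 + 3.5148) = 99.5474 / 24.7094 = 4.02873

4.029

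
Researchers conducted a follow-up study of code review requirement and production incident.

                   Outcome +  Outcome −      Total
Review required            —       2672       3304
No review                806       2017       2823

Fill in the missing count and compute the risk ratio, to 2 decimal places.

0.67

The missing cell is in the exposed row: 3304 − 2672 = 632.
So a = 632, b = 2672, c = 806, d = 2017.
RR = [a/(a+b)] / [c/(c+d)] = (632/3304) / (806/2823) = 0.19128/0.28551 = 0.66997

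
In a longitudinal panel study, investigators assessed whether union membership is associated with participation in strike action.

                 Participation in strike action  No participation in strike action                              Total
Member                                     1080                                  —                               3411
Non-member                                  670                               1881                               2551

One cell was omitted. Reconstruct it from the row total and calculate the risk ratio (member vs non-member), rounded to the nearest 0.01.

1.21

The missing cell is in the exposed row: 3411 − 1080 = 2331.
So a = 1080, b = 2331, c = 670, d = 1881.
RR = [a/(a+b)] / [c/(c+d)] = (1080/3411) / (670/2551) = 0.31662/0.26264 = 1.20553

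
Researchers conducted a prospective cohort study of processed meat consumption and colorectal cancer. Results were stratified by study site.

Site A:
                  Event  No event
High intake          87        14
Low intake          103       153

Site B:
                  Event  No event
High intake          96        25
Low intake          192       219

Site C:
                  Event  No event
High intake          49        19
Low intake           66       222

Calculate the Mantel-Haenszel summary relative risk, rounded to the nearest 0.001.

RR_MH = Σ(aᵢ·n₀ᵢ/nᵢ) / Σ(cᵢ·n₁ᵢ/nᵢ), with n₁ᵢ = aᵢ+bᵢ (exposed), n₀ᵢ = cᵢ+dᵢ (unexposed), nᵢ = n₁ᵢ+n₀ᵢ.
Stratum 1 (Site A): n₁ = 101, n₀ = 256, n = 357; a·n₀/n = 87·256/357 = 62.3866; c·n₁/n = 103·101/357 = 29.1401
Stratum 2 (Site B): n₁ = 121, n₀ = 411, n = 532; a·n₀/n = 96·411/532 = 74.1654; c·n₁/n = 192·121/532 = 43.6692
Stratum 3 (Site C): n₁ = 68, n₀ = 288, n = 356; a·n₀/n = 49·288/356 = 39.6404; c·n₁/n = 66·68/356 = 12.6067
RR_MH = (62.3866 + 74.1654 + 39.6404) / (29.1401 + 43.6692 + 12.6067) = 176.1924 / 85.4160 = 2.06276

2.063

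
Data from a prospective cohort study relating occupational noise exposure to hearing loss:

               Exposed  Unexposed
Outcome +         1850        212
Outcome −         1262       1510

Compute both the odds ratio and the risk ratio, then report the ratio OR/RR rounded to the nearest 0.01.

2.16

Reading the table with exposure as columns: a = 1850 (Exposed, case), b = 1262 (Exposed, non-case), c = 212 (Unexposed, case), d = 1510.
OR = (1850·1510)/(1262·212) = 2793500/267544 = 10.44127
Risk in exposed = 1850/3112 = 0.59447; risk in unexposed = 212/1722 = 0.12311; RR = 4.82869
OR/RR = 10.44127 / 4.82869 = 2.16234
The outcome is not rare, so the OR lies further from 1 than the RR.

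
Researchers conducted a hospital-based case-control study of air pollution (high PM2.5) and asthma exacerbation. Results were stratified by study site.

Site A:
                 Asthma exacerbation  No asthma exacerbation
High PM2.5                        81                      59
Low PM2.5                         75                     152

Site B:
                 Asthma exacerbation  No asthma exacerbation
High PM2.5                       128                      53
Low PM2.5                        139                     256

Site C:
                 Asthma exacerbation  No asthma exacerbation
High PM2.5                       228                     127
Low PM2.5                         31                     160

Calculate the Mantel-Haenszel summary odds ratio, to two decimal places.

OR_MH = Σ(aᵢdᵢ/nᵢ) / Σ(bᵢcᵢ/nᵢ), where nᵢ is the stratum total.
Stratum 1 (Site A): n = 367; a·d/n = 81·152/367 = 33.5477; b·c/n = 59·75/367 = 12.0572
Stratum 2 (Site B): n = 576; a·d/n = 128·256/576 = 56.8889; b·c/n = 53·139/576 = 12.7899
Stratum 3 (Site C): n = 546; a·d/n = 228·160/546 = 66.8132; b·c/n = 127·31/546 = 7.2106
OR_MH = (33.5477 + 56.8889 + 66.8132) / (12.0572 + 12.7899 + 7.2106) = 157.2498 / 32.0578 = 4.90520

4.91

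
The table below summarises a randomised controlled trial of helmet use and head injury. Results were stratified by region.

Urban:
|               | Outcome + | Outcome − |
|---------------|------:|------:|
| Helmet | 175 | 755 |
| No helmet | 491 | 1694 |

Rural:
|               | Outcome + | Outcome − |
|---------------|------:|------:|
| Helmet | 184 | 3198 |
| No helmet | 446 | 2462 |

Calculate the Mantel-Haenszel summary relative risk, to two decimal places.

RR_MH = Σ(aᵢ·n₀ᵢ/nᵢ) / Σ(cᵢ·n₁ᵢ/nᵢ), with n₁ᵢ = aᵢ+bᵢ (exposed), n₀ᵢ = cᵢ+dᵢ (unexposed), nᵢ = n₁ᵢ+n₀ᵢ.
Stratum 1 (Urban): n₁ = 930, n₀ = 2185, n = 3115; a·n₀/n = 175·2185/3115 = 122.7528; c·n₁/n = 491·930/3115 = 146.5907
Stratum 2 (Rural): n₁ = 3382, n₀ = 2908, n = 6290; a·n₀/n = 184·2908/6290 = 85.0671; c·n₁/n = 446·3382/6290 = 239.8048
RR_MH = (122.7528 + 85.0671) / (146.5907 + 239.8048) = 207.8199 / 386.3955 = 0.53784

0.54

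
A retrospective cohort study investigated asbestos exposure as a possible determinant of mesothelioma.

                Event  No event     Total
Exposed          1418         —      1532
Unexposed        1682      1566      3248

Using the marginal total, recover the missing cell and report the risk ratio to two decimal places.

The missing cell is in the exposed row: 1532 − 1418 = 114.
So a = 1418, b = 114, c = 1682, d = 1566.
RR = [a/(a+b)] / [c/(c+d)] = (1418/1532) / (1682/3248) = 0.92559/0.51786 = 1.78734

1.79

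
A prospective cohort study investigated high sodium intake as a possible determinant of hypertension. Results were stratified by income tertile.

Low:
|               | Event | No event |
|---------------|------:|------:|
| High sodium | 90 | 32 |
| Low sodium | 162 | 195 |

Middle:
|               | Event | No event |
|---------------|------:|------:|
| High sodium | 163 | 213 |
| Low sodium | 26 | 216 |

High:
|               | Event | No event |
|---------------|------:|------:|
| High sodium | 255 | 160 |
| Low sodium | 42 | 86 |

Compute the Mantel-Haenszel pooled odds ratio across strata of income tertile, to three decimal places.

4.167

OR_MH = Σ(aᵢdᵢ/nᵢ) / Σ(bᵢcᵢ/nᵢ), where nᵢ is the stratum total.
Stratum 1 (Low): n = 479; a·d/n = 90·195/479 = 36.6388; b·c/n = 32·162/479 = 10.8225
Stratum 2 (Middle): n = 618; a·d/n = 163·216/618 = 56.9709; b·c/n = 213·26/618 = 8.9612
Stratum 3 (High): n = 543; a·d/n = 255·86/543 = 40.3867; b·c/n = 160·42/543 = 12.3757
OR_MH = (36.6388 + 56.9709 + 40.3867) / (10.8225 + 8.9612 + 12.3757) = 133.9964 / 32.1594 = 4.16663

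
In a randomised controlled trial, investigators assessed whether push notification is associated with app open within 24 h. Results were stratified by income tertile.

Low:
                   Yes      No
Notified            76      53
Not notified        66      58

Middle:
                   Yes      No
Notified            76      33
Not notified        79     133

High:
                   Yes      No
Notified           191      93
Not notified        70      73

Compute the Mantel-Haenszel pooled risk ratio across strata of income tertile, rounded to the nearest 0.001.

1.415

RR_MH = Σ(aᵢ·n₀ᵢ/nᵢ) / Σ(cᵢ·n₁ᵢ/nᵢ), with n₁ᵢ = aᵢ+bᵢ (exposed), n₀ᵢ = cᵢ+dᵢ (unexposed), nᵢ = n₁ᵢ+n₀ᵢ.
Stratum 1 (Low): n₁ = 129, n₀ = 124, n = 253; a·n₀/n = 76·124/253 = 37.2490; c·n₁/n = 66·129/253 = 33.6522
Stratum 2 (Middle): n₁ = 109, n₀ = 212, n = 321; a·n₀/n = 76·212/321 = 50.1931; c·n₁/n = 79·109/321 = 26.8255
Stratum 3 (High): n₁ = 284, n₀ = 143, n = 427; a·n₀/n = 191·143/427 = 63.9649; c·n₁/n = 70·284/427 = 46.5574
RR_MH = (37.2490 + 50.1931 + 63.9649) / (33.6522 + 26.8255 + 46.5574) = 151.4070 / 107.0351 = 1.41455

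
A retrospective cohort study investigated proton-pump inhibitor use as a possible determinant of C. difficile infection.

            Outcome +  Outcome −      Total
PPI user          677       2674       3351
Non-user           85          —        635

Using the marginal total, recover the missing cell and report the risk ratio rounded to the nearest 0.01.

The missing cell is in the unexposed row: 635 − 85 = 550.
So a = 677, b = 2674, c = 85, d = 550.
RR = [a/(a+b)] / [c/(c+d)] = (677/3351) / (85/635) = 0.20203/0.13386 = 1.50928

1.51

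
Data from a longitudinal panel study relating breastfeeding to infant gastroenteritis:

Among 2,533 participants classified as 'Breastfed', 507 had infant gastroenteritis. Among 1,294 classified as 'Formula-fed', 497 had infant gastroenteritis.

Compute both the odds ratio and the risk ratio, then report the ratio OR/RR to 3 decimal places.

0.770

From the description: a = 507, b = 2026, c = 497, d = 797.
OR = (507·797)/(2026·497) = 404079/1006922 = 0.40130
Risk in exposed = 507/2533 = 0.20016; risk in unexposed = 497/1294 = 0.38408; RR = 0.52114
OR/RR = 0.40130 / 0.52114 = 0.77005
The outcome is not rare, so the OR lies further from 1 than the RR.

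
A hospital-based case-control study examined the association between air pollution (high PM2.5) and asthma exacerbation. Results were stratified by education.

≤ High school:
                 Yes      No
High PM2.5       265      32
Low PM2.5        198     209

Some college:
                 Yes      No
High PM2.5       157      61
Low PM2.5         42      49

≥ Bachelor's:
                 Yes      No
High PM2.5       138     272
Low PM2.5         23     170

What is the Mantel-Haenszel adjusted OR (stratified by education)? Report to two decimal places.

OR_MH = Σ(aᵢdᵢ/nᵢ) / Σ(bᵢcᵢ/nᵢ), where nᵢ is the stratum total.
Stratum 1 (≤ High school): n = 704; a·d/n = 265·209/704 = 78.6719; b·c/n = 32·198/704 = 9.0000
Stratum 2 (Some college): n = 309; a·d/n = 157·49/309 = 24.8964; b·c/n = 61·42/309 = 8.2913
Stratum 3 (≥ Bachelor's): n = 603; a·d/n = 138·170/603 = 38.9055; b·c/n = 272·23/603 = 10.3748
OR_MH = (78.6719 + 24.8964 + 38.9055) / (9.0000 + 8.2913 + 10.3748) = 142.4738 / 27.6661 = 5.14977

5.15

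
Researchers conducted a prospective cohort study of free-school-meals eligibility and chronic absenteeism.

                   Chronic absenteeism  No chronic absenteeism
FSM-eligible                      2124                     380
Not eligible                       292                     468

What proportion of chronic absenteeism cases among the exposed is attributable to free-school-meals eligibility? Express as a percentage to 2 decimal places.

54.71

Cells: a = 2124, b = 380, c = 292, d = 468.
Risk in exposed = 2124/2504 = 0.84824; risk in unexposed = 292/760 = 0.38421.
RR = 0.84824/0.38421 = 2.20776
AR% = (RR − 1)/RR × 100 = (2.20776 − 1)/2.20776 × 100 = 54.7051%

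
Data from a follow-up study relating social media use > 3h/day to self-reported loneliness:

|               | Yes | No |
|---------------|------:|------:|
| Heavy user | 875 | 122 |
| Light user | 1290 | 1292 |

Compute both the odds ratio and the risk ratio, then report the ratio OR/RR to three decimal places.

4.089

Cells: a = 875, b = 122, c = 1290, d = 1292.
OR = (875·1292)/(122·1290) = 1130500/157380 = 7.18325
Risk in exposed = 875/997 = 0.87763; risk in unexposed = 1290/2582 = 0.49961; RR = 1.75663
OR/RR = 7.18325 / 1.75663 = 4.08923
The outcome is not rare, so the OR lies further from 1 than the RR.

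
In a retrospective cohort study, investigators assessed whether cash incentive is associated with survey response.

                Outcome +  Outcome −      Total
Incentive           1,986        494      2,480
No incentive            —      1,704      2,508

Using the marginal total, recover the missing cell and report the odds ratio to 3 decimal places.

The missing cell is in the unexposed row: 2508 − 1704 = 804.
So a = 1986, b = 494, c = 804, d = 1704.
OR = (a·d)/(b·c) = (1986 × 1704) / (494 × 804) = 3384144 / 397176 = 8.52051

8.521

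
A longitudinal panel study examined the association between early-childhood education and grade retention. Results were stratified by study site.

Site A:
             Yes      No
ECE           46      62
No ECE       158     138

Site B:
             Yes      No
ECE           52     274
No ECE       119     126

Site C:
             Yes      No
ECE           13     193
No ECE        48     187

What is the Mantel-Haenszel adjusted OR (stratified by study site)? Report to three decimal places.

OR_MH = Σ(aᵢdᵢ/nᵢ) / Σ(bᵢcᵢ/nᵢ), where nᵢ is the stratum total.
Stratum 1 (Site A): n = 404; a·d/n = 46·138/404 = 15.7129; b·c/n = 62·158/404 = 24.2475
Stratum 2 (Site B): n = 571; a·d/n = 52·126/571 = 11.4746; b·c/n = 274·119/571 = 57.1033
Stratum 3 (Site C): n = 441; a·d/n = 13·187/441 = 5.5125; b·c/n = 193·48/441 = 21.0068
OR_MH = (15.7129 + 11.4746 + 5.5125) / (24.2475 + 57.1033 + 21.0068) = 32.6999 / 102.3577 = 0.31947

0.319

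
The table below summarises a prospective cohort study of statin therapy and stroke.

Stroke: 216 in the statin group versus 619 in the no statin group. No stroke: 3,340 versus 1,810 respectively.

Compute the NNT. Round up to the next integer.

Risk in treated group = 216/3556 = 0.06074; risk in control = 619/2429 = 0.25484.
Absolute risk reduction = 0.25484 − 0.06074 = 0.19409
NNT = 1 / ARR = 1 / 0.19409 = 5.152 → round up → 6

6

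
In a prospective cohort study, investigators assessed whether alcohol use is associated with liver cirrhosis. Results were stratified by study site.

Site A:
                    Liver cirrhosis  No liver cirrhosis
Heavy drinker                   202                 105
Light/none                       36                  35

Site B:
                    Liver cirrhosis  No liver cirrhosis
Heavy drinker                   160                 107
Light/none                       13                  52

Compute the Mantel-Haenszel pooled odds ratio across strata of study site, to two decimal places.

3.08

OR_MH = Σ(aᵢdᵢ/nᵢ) / Σ(bᵢcᵢ/nᵢ), where nᵢ is the stratum total.
Stratum 1 (Site A): n = 378; a·d/n = 202·35/378 = 18.7037; b·c/n = 105·36/378 = 10.0000
Stratum 2 (Site B): n = 332; a·d/n = 160·52/332 = 25.0602; b·c/n = 107·13/332 = 4.1898
OR_MH = (18.7037 + 25.0602) / (10.0000 + 4.1898) = 43.7639 / 14.1898 = 3.08419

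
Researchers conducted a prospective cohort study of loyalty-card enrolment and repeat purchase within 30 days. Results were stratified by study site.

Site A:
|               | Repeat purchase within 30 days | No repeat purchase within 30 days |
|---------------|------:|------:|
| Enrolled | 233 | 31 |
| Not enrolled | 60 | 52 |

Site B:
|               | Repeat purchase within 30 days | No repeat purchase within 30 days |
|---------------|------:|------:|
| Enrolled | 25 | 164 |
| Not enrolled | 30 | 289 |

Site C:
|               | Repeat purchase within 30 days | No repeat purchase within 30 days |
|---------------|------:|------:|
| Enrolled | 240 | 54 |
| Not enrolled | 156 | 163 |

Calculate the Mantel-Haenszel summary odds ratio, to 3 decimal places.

OR_MH = Σ(aᵢdᵢ/nᵢ) / Σ(bᵢcᵢ/nᵢ), where nᵢ is the stratum total.
Stratum 1 (Site A): n = 376; a·d/n = 233·52/376 = 32.2234; b·c/n = 31·60/376 = 4.9468
Stratum 2 (Site B): n = 508; a·d/n = 25·289/508 = 14.2224; b·c/n = 164·30/508 = 9.6850
Stratum 3 (Site C): n = 613; a·d/n = 240·163/613 = 63.8173; b·c/n = 54·156/613 = 13.7423
OR_MH = (32.2234 + 14.2224 + 63.8173) / (4.9468 + 9.6850 + 13.7423) = 110.2631 / 28.3741 = 3.88605

3.886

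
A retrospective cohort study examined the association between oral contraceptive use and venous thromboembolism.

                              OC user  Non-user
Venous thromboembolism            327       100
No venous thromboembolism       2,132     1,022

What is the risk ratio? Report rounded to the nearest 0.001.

Reading the table with exposure as columns: a = 327 (OC user, case), b = 2132 (OC user, non-case), c = 100 (Non-user, case), d = 1022.
Risk in exposed = 327/2459 = 0.13298; risk in unexposed = 100/1122 = 0.08913.
RR = 0.13298 / 0.08913 = 1.49205
The risk among the exposed is 1.49 times that among the unexposed.

1.492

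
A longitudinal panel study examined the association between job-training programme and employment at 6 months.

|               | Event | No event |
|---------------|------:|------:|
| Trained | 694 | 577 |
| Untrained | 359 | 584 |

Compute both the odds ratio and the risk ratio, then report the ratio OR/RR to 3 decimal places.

Cells: a = 694, b = 577, c = 359, d = 584.
OR = (694·584)/(577·359) = 405296/207143 = 1.95660
Risk in exposed = 694/1271 = 0.54603; risk in unexposed = 359/943 = 0.38070; RR = 1.43427
OR/RR = 1.95660 / 1.43427 = 1.36418
The outcome is not rare, so the OR lies further from 1 than the RR.

1.364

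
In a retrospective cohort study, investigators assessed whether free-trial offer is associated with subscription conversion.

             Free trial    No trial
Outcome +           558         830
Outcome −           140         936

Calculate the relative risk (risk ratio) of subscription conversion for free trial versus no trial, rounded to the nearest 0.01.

1.70

Reading the table with exposure as columns: a = 558 (Free trial, case), b = 140 (Free trial, non-case), c = 830 (No trial, case), d = 936.
Risk in exposed = 558/698 = 0.79943; risk in unexposed = 830/1766 = 0.46999.
RR = 0.79943 / 0.46999 = 1.70095
The risk among the exposed is 1.70 times that among the unexposed.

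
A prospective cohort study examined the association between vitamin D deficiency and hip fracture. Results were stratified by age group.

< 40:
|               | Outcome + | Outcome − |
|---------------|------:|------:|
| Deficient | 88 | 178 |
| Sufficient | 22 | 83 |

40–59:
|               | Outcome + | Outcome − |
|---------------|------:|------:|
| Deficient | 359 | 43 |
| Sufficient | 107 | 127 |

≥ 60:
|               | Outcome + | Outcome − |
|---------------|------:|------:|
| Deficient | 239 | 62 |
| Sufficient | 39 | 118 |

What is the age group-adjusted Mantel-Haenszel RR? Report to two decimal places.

RR_MH = Σ(aᵢ·n₀ᵢ/nᵢ) / Σ(cᵢ·n₁ᵢ/nᵢ), with n₁ᵢ = aᵢ+bᵢ (exposed), n₀ᵢ = cᵢ+dᵢ (unexposed), nᵢ = n₁ᵢ+n₀ᵢ.
Stratum 1 (< 40): n₁ = 266, n₀ = 105, n = 371; a·n₀/n = 88·105/371 = 24.9057; c·n₁/n = 22·266/371 = 15.7736
Stratum 2 (40–59): n₁ = 402, n₀ = 234, n = 636; a·n₀/n = 359·234/636 = 132.0849; c·n₁/n = 107·402/636 = 67.6321
Stratum 3 (≥ 60): n₁ = 301, n₀ = 157, n = 458; a·n₀/n = 239·157/458 = 81.9279; c·n₁/n = 39·301/458 = 25.6310
RR_MH = (24.9057 + 132.0849 + 81.9279) / (15.7736 + 67.6321 + 25.6310) = 238.9185 / 109.0367 = 2.19118

2.19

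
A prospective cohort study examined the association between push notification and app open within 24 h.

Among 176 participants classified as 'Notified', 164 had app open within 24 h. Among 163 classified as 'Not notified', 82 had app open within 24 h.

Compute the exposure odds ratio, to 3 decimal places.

13.500

From the description: a = 164, b = 12, c = 82, d = 81.
OR = (a·d)/(b·c) = (164 × 81) / (12 × 82) = 13284 / 984 = 13.50000
The odds of app open within 24 h are about 13.50 times as high in the notified group.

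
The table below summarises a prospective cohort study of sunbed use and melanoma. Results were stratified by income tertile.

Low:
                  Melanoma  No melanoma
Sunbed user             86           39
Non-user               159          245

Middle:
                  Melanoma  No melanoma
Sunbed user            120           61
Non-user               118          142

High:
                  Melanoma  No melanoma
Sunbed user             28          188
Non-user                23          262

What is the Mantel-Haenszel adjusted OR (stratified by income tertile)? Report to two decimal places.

OR_MH = Σ(aᵢdᵢ/nᵢ) / Σ(bᵢcᵢ/nᵢ), where nᵢ is the stratum total.
Stratum 1 (Low): n = 529; a·d/n = 86·245/529 = 39.8299; b·c/n = 39·159/529 = 11.7221
Stratum 2 (Middle): n = 441; a·d/n = 120·142/441 = 38.6395; b·c/n = 61·118/441 = 16.3220
Stratum 3 (High): n = 501; a·d/n = 28·262/501 = 14.6427; b·c/n = 188·23/501 = 8.6307
OR_MH = (39.8299 + 38.6395 + 14.6427) / (11.7221 + 16.3220 + 8.6307) = 93.1120 / 36.6749 = 2.53885

2.54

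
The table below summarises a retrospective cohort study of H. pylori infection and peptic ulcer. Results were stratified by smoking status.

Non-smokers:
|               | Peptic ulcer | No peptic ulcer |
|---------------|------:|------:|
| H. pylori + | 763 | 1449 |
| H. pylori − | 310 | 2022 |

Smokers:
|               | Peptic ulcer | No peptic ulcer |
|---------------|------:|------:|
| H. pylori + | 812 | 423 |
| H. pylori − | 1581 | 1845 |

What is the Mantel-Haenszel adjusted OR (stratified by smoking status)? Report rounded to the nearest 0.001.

2.727

OR_MH = Σ(aᵢdᵢ/nᵢ) / Σ(bᵢcᵢ/nᵢ), where nᵢ is the stratum total.
Stratum 1 (Non-smokers): n = 4544; a·d/n = 763·2022/4544 = 339.5216; b·c/n = 1449·310/4544 = 98.8534
Stratum 2 (Smokers): n = 4661; a·d/n = 812·1845/4661 = 321.4203; b·c/n = 423·1581/4661 = 143.4806
OR_MH = (339.5216 + 321.4203) / (98.8534 + 143.4806) = 660.9419 / 242.3340 = 2.72740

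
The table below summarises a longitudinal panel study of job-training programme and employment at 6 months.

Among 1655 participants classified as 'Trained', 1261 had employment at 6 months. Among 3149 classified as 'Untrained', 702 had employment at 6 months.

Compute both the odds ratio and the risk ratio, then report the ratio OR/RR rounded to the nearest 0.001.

From the description: a = 1261, b = 394, c = 702, d = 2447.
OR = (1261·2447)/(394·702) = 3085667/276588 = 11.15619
Risk in exposed = 1261/1655 = 0.76193; risk in unexposed = 702/3149 = 0.22293; RR = 3.41785
OR/RR = 11.15619 / 3.41785 = 3.26410
The outcome is not rare, so the OR lies further from 1 than the RR.

3.264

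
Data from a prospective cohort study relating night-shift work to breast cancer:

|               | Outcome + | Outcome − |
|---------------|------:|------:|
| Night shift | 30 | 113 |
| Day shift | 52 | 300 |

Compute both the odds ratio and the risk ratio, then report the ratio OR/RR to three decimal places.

1.079

Cells: a = 30, b = 113, c = 52, d = 300.
OR = (30·300)/(113·52) = 9000/5876 = 1.53165
Risk in exposed = 30/143 = 0.20979; risk in unexposed = 52/352 = 0.14773; RR = 1.42012
OR/RR = 1.53165 / 1.42012 = 1.07854
The outcome is not rare, so the OR lies further from 1 than the RR.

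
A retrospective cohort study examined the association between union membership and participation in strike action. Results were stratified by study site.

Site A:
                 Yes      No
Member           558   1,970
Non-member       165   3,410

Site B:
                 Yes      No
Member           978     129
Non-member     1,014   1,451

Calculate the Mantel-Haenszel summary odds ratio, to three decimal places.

7.889

OR_MH = Σ(aᵢdᵢ/nᵢ) / Σ(bᵢcᵢ/nᵢ), where nᵢ is the stratum total.
Stratum 1 (Site A): n = 6103; a·d/n = 558·3410/6103 = 311.7778; b·c/n = 1970·165/6103 = 53.2607
Stratum 2 (Site B): n = 3572; a·d/n = 978·1451/3572 = 397.2783; b·c/n = 129·1014/3572 = 36.6198
OR_MH = (311.7778 + 397.2783) / (53.2607 + 36.6198) = 709.0561 / 89.8805 = 7.88887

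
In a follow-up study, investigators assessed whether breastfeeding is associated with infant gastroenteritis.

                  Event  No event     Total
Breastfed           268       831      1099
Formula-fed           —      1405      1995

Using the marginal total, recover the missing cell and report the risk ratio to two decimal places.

The missing cell is in the unexposed row: 1995 − 1405 = 590.
So a = 268, b = 831, c = 590, d = 1405.
RR = [a/(a+b)] / [c/(c+d)] = (268/1099) / (590/1995) = 0.24386/0.29574 = 0.82457

0.82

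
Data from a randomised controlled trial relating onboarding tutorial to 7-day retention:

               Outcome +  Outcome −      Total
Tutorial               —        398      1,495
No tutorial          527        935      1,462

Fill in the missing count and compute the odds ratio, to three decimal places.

4.890

The missing cell is in the exposed row: 1495 − 398 = 1097.
So a = 1097, b = 398, c = 527, d = 935.
OR = (a·d)/(b·c) = (1097 × 935) / (398 × 527) = 1025695 / 209746 = 4.89018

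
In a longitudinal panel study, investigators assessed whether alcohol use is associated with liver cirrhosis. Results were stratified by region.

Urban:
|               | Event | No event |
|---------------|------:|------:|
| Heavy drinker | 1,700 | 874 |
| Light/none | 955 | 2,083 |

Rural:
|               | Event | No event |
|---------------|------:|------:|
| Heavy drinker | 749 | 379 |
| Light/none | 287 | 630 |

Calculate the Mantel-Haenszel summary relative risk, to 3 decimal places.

2.106

RR_MH = Σ(aᵢ·n₀ᵢ/nᵢ) / Σ(cᵢ·n₁ᵢ/nᵢ), with n₁ᵢ = aᵢ+bᵢ (exposed), n₀ᵢ = cᵢ+dᵢ (unexposed), nᵢ = n₁ᵢ+n₀ᵢ.
Stratum 1 (Urban): n₁ = 2574, n₀ = 3038, n = 5612; a·n₀/n = 1700·3038/5612 = 920.2780; c·n₁/n = 955·2574/5612 = 438.0203
Stratum 2 (Rural): n₁ = 1128, n₀ = 917, n = 2045; a·n₀/n = 749·917/2045 = 335.8597; c·n₁/n = 287·1128/2045 = 158.3061
RR_MH = (920.2780 + 335.8597) / (438.0203 + 158.3061) = 1256.1376 / 596.3264 = 2.10646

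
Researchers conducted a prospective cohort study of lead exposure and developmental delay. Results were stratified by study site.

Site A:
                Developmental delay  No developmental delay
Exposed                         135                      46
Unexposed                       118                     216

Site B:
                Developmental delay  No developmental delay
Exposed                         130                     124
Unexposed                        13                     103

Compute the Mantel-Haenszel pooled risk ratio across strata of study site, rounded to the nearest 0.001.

RR_MH = Σ(aᵢ·n₀ᵢ/nᵢ) / Σ(cᵢ·n₁ᵢ/nᵢ), with n₁ᵢ = aᵢ+bᵢ (exposed), n₀ᵢ = cᵢ+dᵢ (unexposed), nᵢ = n₁ᵢ+n₀ᵢ.
Stratum 1 (Site A): n₁ = 181, n₀ = 334, n = 515; a·n₀/n = 135·334/515 = 87.5534; c·n₁/n = 118·181/515 = 41.4718
Stratum 2 (Site B): n₁ = 254, n₀ = 116, n = 370; a·n₀/n = 130·116/370 = 40.7568; c·n₁/n = 13·254/370 = 8.9243
RR_MH = (87.5534 + 40.7568) / (41.4718 + 8.9243) = 128.3102 / 50.3962 = 2.54603

2.546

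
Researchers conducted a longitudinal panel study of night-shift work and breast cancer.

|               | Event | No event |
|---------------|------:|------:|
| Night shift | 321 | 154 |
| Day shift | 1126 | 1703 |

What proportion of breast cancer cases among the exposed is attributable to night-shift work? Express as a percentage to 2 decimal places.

Cells: a = 321, b = 154, c = 1126, d = 1703.
Risk in exposed = 321/475 = 0.67579; risk in unexposed = 1126/2829 = 0.39802.
RR = 0.67579/0.39802 = 1.69788
AR% = (RR − 1)/RR × 100 = (1.69788 − 1)/1.69788 × 100 = 41.1029%

41.10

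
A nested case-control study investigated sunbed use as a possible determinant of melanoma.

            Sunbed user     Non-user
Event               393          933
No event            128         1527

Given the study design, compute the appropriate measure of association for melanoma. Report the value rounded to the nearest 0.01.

5.03

Reading the table with exposure as columns: a = 393 (Sunbed user, case), b = 128 (Sunbed user, non-case), c = 933 (Non-user, case), d = 1527.
This is a nested case-control study: participants were sampled on outcome status, so risks in the source population cannot be estimated directly — relative risk is not valid here. The odds ratio is the appropriate measure.
OR = (a·d)/(b·c) = (393 × 1527) / (128 × 933) = 600111 / 119424 = 5.02505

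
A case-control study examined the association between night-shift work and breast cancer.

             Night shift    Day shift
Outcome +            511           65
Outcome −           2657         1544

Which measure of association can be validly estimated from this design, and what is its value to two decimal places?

4.57

Reading the table with exposure as columns: a = 511 (Night shift, case), b = 2657 (Night shift, non-case), c = 65 (Day shift, case), d = 1544.
This is a case-control study: participants were sampled on outcome status, so risks in the source population cannot be estimated directly — relative risk is not valid here. The odds ratio is the appropriate measure.
OR = (a·d)/(b·c) = (511 × 1544) / (2657 × 65) = 788984 / 172705 = 4.56839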